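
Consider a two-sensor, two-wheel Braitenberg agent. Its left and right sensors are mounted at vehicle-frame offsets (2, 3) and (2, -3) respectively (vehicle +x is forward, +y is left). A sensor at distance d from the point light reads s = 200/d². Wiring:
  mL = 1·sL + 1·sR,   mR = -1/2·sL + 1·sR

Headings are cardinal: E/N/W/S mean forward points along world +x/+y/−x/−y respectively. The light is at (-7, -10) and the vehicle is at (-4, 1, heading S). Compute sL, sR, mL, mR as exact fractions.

200/117 200/81 4400/1053 1700/1053

left sensor world pos  = (-1, -1); dL² = 117
right sensor world pos = (-7, -1); dR² = 81
sL = 200/117 = 200/117
sR = 200/81 = 200/81
mL = 1·sL + 1·sR = 4400/1053
mR = -1/2·sL + 1·sR = 1700/1053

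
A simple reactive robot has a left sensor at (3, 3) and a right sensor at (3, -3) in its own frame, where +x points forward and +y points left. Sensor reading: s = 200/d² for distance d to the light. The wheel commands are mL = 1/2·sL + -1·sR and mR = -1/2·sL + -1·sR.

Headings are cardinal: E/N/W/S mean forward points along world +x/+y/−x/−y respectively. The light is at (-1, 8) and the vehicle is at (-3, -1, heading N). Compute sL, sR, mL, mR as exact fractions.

200/61 200/37 -8500/2257 -15900/2257

left sensor world pos  = (-6, 2); dL² = 61
right sensor world pos = (0, 2); dR² = 37
sL = 200/61 = 200/61
sR = 200/37 = 200/37
mL = 1/2·sL + -1·sR = -8500/2257
mR = -1/2·sL + -1·sR = -15900/2257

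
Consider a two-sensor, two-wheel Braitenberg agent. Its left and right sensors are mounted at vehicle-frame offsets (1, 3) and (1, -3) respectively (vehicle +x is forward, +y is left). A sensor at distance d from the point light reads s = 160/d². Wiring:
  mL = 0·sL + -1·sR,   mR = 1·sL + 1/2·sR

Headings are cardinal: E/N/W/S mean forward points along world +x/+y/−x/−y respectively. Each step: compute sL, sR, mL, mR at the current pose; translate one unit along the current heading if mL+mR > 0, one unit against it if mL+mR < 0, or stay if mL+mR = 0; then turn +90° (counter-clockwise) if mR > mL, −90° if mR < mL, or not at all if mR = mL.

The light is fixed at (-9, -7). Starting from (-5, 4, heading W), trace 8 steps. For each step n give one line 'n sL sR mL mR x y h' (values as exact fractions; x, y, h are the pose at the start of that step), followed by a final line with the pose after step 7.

0 160/73 32/41 -32/41 7728/2993 -5 4 W
1 20/17 8/5 -8/5 168/85 -6 4 S
2 32/37 32/13 -32/13 1008/481 -6 3 E
3 80/61 80/73 -80/73 8280/4453 -7 3 N
4 32/13 160/197 -160/197 7344/2561 -7 4 W
5 40/29 20/13 -20/13 810/377 -8 4 S
6 160/173 160/53 -160/53 22320/9169 -8 3 E
7 16/13 16/13 -16/13 24/13 -9 3 N
final -9 4 W

n=0: pose=(-5,4,W); sL=160/73, sR=32/41; mL=-32/41, mR=7728/2993; mL+mR=5392/2993 → advance +1; mR−mL=10064/2993 → turn +1·90°
n=1: pose=(-6,4,S); sL=20/17, sR=8/5; mL=-8/5, mR=168/85; mL+mR=32/85 → advance +1; mR−mL=304/85 → turn +1·90°
n=2: pose=(-6,3,E); sL=32/37, sR=32/13; mL=-32/13, mR=1008/481; mL+mR=-176/481 → advance -1; mR−mL=2192/481 → turn +1·90°
n=3: pose=(-7,3,N); sL=80/61, sR=80/73; mL=-80/73, mR=8280/4453; mL+mR=3400/4453 → advance +1; mR−mL=13160/4453 → turn +1·90°
n=4: pose=(-7,4,W); sL=32/13, sR=160/197; mL=-160/197, mR=7344/2561; mL+mR=5264/2561 → advance +1; mR−mL=9424/2561 → turn +1·90°
n=5: pose=(-8,4,S); sL=40/29, sR=20/13; mL=-20/13, mR=810/377; mL+mR=230/377 → advance +1; mR−mL=1390/377 → turn +1·90°
n=6: pose=(-8,3,E); sL=160/173, sR=160/53; mL=-160/53, mR=22320/9169; mL+mR=-5360/9169 → advance -1; mR−mL=50000/9169 → turn +1·90°
n=7: pose=(-9,3,N); sL=16/13, sR=16/13; mL=-16/13, mR=24/13; mL+mR=8/13 → advance +1; mR−mL=40/13 → turn +1·90°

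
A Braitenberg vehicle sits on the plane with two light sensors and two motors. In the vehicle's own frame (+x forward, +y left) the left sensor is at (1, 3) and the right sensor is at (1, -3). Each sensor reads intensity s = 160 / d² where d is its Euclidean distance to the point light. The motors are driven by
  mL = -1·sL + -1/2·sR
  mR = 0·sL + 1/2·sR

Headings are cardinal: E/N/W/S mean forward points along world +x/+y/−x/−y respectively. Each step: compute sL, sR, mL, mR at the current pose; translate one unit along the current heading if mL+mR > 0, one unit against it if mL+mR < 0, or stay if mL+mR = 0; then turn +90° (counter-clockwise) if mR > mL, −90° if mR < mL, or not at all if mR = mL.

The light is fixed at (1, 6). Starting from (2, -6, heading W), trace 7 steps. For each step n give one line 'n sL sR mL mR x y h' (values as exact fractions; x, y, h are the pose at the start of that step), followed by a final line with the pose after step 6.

0 32/45 160/81 -688/405 80/81 2 -6 W
1 80/97 16/17 -2136/1649 8/17 3 -6 S
2 160/73 32/41 -7728/2993 16/41 3 -5 E
3 20/13 40/29 -840/377 20/29 2 -5 N
4 32/45 160/81 -688/405 80/81 2 -6 W
5 80/97 16/17 -2136/1649 8/17 3 -6 S
6 160/73 32/41 -7728/2993 16/41 3 -5 E
final 2 -5 N

n=0: pose=(2,-6,W); sL=32/45, sR=160/81; mL=-688/405, mR=80/81; mL+mR=-32/45 → advance -1; mR−mL=1088/405 → turn +1·90°
n=1: pose=(3,-6,S); sL=80/97, sR=16/17; mL=-2136/1649, mR=8/17; mL+mR=-80/97 → advance -1; mR−mL=2912/1649 → turn +1·90°
n=2: pose=(3,-5,E); sL=160/73, sR=32/41; mL=-7728/2993, mR=16/41; mL+mR=-160/73 → advance -1; mR−mL=8896/2993 → turn +1·90°
n=3: pose=(2,-5,N); sL=20/13, sR=40/29; mL=-840/377, mR=20/29; mL+mR=-20/13 → advance -1; mR−mL=1100/377 → turn +1·90°
n=4: pose=(2,-6,W); sL=32/45, sR=160/81; mL=-688/405, mR=80/81; mL+mR=-32/45 → advance -1; mR−mL=1088/405 → turn +1·90°
n=5: pose=(3,-6,S); sL=80/97, sR=16/17; mL=-2136/1649, mR=8/17; mL+mR=-80/97 → advance -1; mR−mL=2912/1649 → turn +1·90°
n=6: pose=(3,-5,E); sL=160/73, sR=32/41; mL=-7728/2993, mR=16/41; mL+mR=-160/73 → advance -1; mR−mL=8896/2993 → turn +1·90°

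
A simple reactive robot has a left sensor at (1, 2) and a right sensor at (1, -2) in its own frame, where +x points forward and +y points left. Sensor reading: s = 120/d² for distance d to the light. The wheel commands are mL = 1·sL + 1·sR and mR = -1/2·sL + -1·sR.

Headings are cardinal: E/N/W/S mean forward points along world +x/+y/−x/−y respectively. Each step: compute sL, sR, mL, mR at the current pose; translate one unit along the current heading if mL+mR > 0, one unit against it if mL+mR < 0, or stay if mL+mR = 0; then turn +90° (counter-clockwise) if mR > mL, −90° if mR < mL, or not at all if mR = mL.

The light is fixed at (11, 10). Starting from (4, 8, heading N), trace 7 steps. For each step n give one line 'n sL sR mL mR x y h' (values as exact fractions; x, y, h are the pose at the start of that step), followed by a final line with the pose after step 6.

n=0: pose=(4,8,N); sL=60/41, sR=60/13; mL=3240/533, mR=-2850/533; mL+mR=30/41 → advance +1; mR−mL=-6090/533 → turn -1·90°
n=1: pose=(4,9,E); sL=120/37, sR=8/3; mL=656/111, mR=-476/111; mL+mR=60/37 → advance +1; mR−mL=-1132/111 → turn -1·90°
n=2: pose=(5,9,S); sL=6, sR=30/17; mL=132/17, mR=-81/17; mL+mR=3 → advance +1; mR−mL=-213/17 → turn -1·90°
n=3: pose=(5,8,W); sL=24/13, sR=120/49; mL=2736/637, mR=-2148/637; mL+mR=12/13 → advance +1; mR−mL=-4884/637 → turn -1·90°
n=4: pose=(4,8,N); sL=60/41, sR=60/13; mL=3240/533, mR=-2850/533; mL+mR=30/41 → advance +1; mR−mL=-6090/533 → turn -1·90°
n=5: pose=(4,9,E); sL=120/37, sR=8/3; mL=656/111, mR=-476/111; mL+mR=60/37 → advance +1; mR−mL=-1132/111 → turn -1·90°
n=6: pose=(5,9,S); sL=6, sR=30/17; mL=132/17, mR=-81/17; mL+mR=3 → advance +1; mR−mL=-213/17 → turn -1·90°

0 60/41 60/13 3240/533 -2850/533 4 8 N
1 120/37 8/3 656/111 -476/111 4 9 E
2 6 30/17 132/17 -81/17 5 9 S
3 24/13 120/49 2736/637 -2148/637 5 8 W
4 60/41 60/13 3240/533 -2850/533 4 8 N
5 120/37 8/3 656/111 -476/111 4 9 E
6 6 30/17 132/17 -81/17 5 9 S
final 5 8 W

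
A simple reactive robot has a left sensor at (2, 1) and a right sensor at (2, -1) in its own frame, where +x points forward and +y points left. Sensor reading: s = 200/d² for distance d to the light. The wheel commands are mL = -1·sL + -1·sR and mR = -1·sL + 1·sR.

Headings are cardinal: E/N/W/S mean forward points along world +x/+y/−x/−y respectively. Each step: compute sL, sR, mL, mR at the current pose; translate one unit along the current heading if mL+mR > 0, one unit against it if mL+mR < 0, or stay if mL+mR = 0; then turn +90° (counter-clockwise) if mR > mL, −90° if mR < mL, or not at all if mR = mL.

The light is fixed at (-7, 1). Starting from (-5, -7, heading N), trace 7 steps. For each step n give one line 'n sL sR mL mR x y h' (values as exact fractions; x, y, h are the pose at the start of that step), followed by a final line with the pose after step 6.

n=0: pose=(-5,-7,N); sL=200/37, sR=40/9; mL=-3280/333, mR=-320/333; mL+mR=-400/37 → advance -1; mR−mL=80/9 → turn +1·90°
n=1: pose=(-5,-8,W); sL=2, sR=25/8; mL=-41/8, mR=9/8; mL+mR=-4 → advance -1; mR−mL=25/4 → turn +1·90°
n=2: pose=(-4,-8,S); sL=200/137, sR=8/5; mL=-2096/685, mR=96/685; mL+mR=-400/137 → advance -1; mR−mL=16/5 → turn +1·90°
n=3: pose=(-4,-7,E); sL=100/37, sR=100/53; mL=-9000/1961, mR=-1600/1961; mL+mR=-200/37 → advance -1; mR−mL=200/53 → turn +1·90°
n=4: pose=(-5,-7,N); sL=200/37, sR=40/9; mL=-3280/333, mR=-320/333; mL+mR=-400/37 → advance -1; mR−mL=80/9 → turn +1·90°
n=5: pose=(-5,-8,W); sL=2, sR=25/8; mL=-41/8, mR=9/8; mL+mR=-4 → advance -1; mR−mL=25/4 → turn +1·90°
n=6: pose=(-4,-8,S); sL=200/137, sR=8/5; mL=-2096/685, mR=96/685; mL+mR=-400/137 → advance -1; mR−mL=16/5 → turn +1·90°

0 200/37 40/9 -3280/333 -320/333 -5 -7 N
1 2 25/8 -41/8 9/8 -5 -8 W
2 200/137 8/5 -2096/685 96/685 -4 -8 S
3 100/37 100/53 -9000/1961 -1600/1961 -4 -7 E
4 200/37 40/9 -3280/333 -320/333 -5 -7 N
5 2 25/8 -41/8 9/8 -5 -8 W
6 200/137 8/5 -2096/685 96/685 -4 -8 S
final -4 -7 E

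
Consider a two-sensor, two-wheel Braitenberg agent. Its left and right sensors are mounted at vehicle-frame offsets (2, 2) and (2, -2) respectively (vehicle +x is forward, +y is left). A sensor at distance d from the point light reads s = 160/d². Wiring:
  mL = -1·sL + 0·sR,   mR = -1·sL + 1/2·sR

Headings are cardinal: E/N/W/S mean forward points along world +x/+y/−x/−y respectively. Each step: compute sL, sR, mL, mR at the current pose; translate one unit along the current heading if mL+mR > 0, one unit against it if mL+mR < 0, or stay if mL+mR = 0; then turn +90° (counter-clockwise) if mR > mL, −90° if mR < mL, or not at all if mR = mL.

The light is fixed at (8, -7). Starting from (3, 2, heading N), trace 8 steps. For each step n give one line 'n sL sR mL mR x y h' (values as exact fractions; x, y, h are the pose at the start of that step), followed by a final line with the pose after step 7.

n=0: pose=(3,2,N); sL=16/17, sR=16/13; mL=-16/17, mR=-72/221; mL+mR=-280/221 → advance -1; mR−mL=8/13 → turn +1·90°
n=1: pose=(3,1,W); sL=32/17, sR=160/149; mL=-32/17, mR=-3408/2533; mL+mR=-8176/2533 → advance -1; mR−mL=80/149 → turn +1·90°
n=2: pose=(4,1,S); sL=4, sR=20/9; mL=-4, mR=-26/9; mL+mR=-62/9 → advance -1; mR−mL=10/9 → turn +1·90°
n=3: pose=(4,2,E); sL=32/25, sR=160/53; mL=-32/25, mR=304/1325; mL+mR=-1392/1325 → advance -1; mR−mL=80/53 → turn +1·90°
n=4: pose=(3,2,N); sL=16/17, sR=16/13; mL=-16/17, mR=-72/221; mL+mR=-280/221 → advance -1; mR−mL=8/13 → turn +1·90°
n=5: pose=(3,1,W); sL=32/17, sR=160/149; mL=-32/17, mR=-3408/2533; mL+mR=-8176/2533 → advance -1; mR−mL=80/149 → turn +1·90°
n=6: pose=(4,1,S); sL=4, sR=20/9; mL=-4, mR=-26/9; mL+mR=-62/9 → advance -1; mR−mL=10/9 → turn +1·90°
n=7: pose=(4,2,E); sL=32/25, sR=160/53; mL=-32/25, mR=304/1325; mL+mR=-1392/1325 → advance -1; mR−mL=80/53 → turn +1·90°

0 16/17 16/13 -16/17 -72/221 3 2 N
1 32/17 160/149 -32/17 -3408/2533 3 1 W
2 4 20/9 -4 -26/9 4 1 S
3 32/25 160/53 -32/25 304/1325 4 2 E
4 16/17 16/13 -16/17 -72/221 3 2 N
5 32/17 160/149 -32/17 -3408/2533 3 1 W
6 4 20/9 -4 -26/9 4 1 S
7 32/25 160/53 -32/25 304/1325 4 2 E
final 3 2 N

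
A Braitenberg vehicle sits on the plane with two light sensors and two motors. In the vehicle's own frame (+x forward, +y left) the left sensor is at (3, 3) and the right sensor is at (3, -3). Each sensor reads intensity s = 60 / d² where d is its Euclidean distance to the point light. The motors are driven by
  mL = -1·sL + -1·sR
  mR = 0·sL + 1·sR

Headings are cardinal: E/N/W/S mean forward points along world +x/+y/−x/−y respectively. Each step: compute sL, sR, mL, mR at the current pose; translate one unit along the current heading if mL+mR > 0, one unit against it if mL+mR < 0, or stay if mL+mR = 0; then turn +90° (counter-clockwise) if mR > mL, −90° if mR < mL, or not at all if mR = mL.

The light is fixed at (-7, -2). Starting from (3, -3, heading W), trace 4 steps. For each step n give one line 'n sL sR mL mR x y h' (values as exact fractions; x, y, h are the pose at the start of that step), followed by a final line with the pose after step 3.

0 12/13 60/53 -1416/689 60/53 3 -3 W
1 15/53 3/4 -219/212 3/4 4 -3 S
2 12/41 12/41 -24/41 12/41 4 -2 E
3 30/29 30/89 -3540/2581 30/89 3 -2 N
final 3 -3 W

n=0: pose=(3,-3,W); sL=12/13, sR=60/53; mL=-1416/689, mR=60/53; mL+mR=-12/13 → advance -1; mR−mL=2196/689 → turn +1·90°
n=1: pose=(4,-3,S); sL=15/53, sR=3/4; mL=-219/212, mR=3/4; mL+mR=-15/53 → advance -1; mR−mL=189/106 → turn +1·90°
n=2: pose=(4,-2,E); sL=12/41, sR=12/41; mL=-24/41, mR=12/41; mL+mR=-12/41 → advance -1; mR−mL=36/41 → turn +1·90°
n=3: pose=(3,-2,N); sL=30/29, sR=30/89; mL=-3540/2581, mR=30/89; mL+mR=-30/29 → advance -1; mR−mL=4410/2581 → turn +1·90°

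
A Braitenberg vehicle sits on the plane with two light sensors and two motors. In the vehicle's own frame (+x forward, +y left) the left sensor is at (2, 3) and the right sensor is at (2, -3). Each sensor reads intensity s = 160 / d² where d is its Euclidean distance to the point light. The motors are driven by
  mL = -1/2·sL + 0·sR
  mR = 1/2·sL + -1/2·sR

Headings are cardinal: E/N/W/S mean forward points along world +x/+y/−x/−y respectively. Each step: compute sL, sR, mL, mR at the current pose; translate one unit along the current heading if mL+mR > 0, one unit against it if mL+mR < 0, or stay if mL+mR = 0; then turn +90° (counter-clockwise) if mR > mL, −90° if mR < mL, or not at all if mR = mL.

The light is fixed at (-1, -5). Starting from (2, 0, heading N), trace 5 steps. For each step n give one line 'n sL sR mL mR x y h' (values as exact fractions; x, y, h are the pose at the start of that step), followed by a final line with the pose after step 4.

0 160/49 32/17 -80/49 576/833 2 0 N
1 80 16/5 -40 192/5 2 -1 W
2 160/53 32 -80/53 -768/53 3 -1 S
3 20 40/17 -10 150/17 3 0 W
4 160/73 160/13 -80/73 -4800/949 4 0 S
final 4 1 W

n=0: pose=(2,0,N); sL=160/49, sR=32/17; mL=-80/49, mR=576/833; mL+mR=-16/17 → advance -1; mR−mL=1936/833 → turn +1·90°
n=1: pose=(2,-1,W); sL=80, sR=16/5; mL=-40, mR=192/5; mL+mR=-8/5 → advance -1; mR−mL=392/5 → turn +1·90°
n=2: pose=(3,-1,S); sL=160/53, sR=32; mL=-80/53, mR=-768/53; mL+mR=-16 → advance -1; mR−mL=-688/53 → turn -1·90°
n=3: pose=(3,0,W); sL=20, sR=40/17; mL=-10, mR=150/17; mL+mR=-20/17 → advance -1; mR−mL=320/17 → turn +1·90°
n=4: pose=(4,0,S); sL=160/73, sR=160/13; mL=-80/73, mR=-4800/949; mL+mR=-80/13 → advance -1; mR−mL=-3760/949 → turn -1·90°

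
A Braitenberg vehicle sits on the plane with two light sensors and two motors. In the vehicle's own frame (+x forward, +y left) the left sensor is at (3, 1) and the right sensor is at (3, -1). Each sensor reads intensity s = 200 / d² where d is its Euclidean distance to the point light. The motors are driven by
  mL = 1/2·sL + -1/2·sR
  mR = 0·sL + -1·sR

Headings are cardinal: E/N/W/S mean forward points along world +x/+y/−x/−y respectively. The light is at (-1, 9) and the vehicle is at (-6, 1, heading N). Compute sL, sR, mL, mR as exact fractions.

200/61 200/41 -2000/2501 -200/41

left sensor world pos  = (-7, 4); dL² = 61
right sensor world pos = (-5, 4); dR² = 41
sL = 200/61 = 200/61
sR = 200/41 = 200/41
mL = 1/2·sL + -1/2·sR = -2000/2501
mR = 0·sL + -1·sR = -200/41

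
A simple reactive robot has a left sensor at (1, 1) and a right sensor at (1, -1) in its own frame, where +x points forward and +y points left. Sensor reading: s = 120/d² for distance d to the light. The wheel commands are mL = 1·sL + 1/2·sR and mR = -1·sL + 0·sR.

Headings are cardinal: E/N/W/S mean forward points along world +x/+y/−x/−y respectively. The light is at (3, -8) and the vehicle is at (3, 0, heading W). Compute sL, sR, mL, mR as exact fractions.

left sensor world pos  = (2, -1); dL² = 50
right sensor world pos = (2, 1); dR² = 82
sL = 120/50 = 12/5
sR = 120/82 = 60/41
mL = 1·sL + 1/2·sR = 642/205
mR = -1·sL + 0·sR = -12/5

12/5 60/41 642/205 -12/5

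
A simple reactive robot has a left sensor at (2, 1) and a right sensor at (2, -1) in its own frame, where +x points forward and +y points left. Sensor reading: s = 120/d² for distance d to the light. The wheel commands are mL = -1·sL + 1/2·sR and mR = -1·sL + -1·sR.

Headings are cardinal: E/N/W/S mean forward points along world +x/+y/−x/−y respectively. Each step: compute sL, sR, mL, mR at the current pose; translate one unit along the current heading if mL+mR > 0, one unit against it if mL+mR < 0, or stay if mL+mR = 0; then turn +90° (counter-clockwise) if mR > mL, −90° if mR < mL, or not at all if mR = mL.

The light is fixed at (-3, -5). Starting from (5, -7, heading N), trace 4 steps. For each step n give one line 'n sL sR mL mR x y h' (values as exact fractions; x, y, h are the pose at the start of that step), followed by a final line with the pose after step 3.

0 120/49 40/27 -2260/1323 -5200/1323 5 -7 N
1 15/13 30/29 -240/377 -825/377 5 -8 E
2 120/89 120/61 -1980/5429 -18000/5429 4 -8 S
3 60/17 60/13 -270/221 -1800/221 4 -7 W
final 5 -7 N

n=0: pose=(5,-7,N); sL=120/49, sR=40/27; mL=-2260/1323, mR=-5200/1323; mL+mR=-7460/1323 → advance -1; mR−mL=-20/9 → turn -1·90°
n=1: pose=(5,-8,E); sL=15/13, sR=30/29; mL=-240/377, mR=-825/377; mL+mR=-1065/377 → advance -1; mR−mL=-45/29 → turn -1·90°
n=2: pose=(4,-8,S); sL=120/89, sR=120/61; mL=-1980/5429, mR=-18000/5429; mL+mR=-19980/5429 → advance -1; mR−mL=-180/61 → turn -1·90°
n=3: pose=(4,-7,W); sL=60/17, sR=60/13; mL=-270/221, mR=-1800/221; mL+mR=-2070/221 → advance -1; mR−mL=-90/13 → turn -1·90°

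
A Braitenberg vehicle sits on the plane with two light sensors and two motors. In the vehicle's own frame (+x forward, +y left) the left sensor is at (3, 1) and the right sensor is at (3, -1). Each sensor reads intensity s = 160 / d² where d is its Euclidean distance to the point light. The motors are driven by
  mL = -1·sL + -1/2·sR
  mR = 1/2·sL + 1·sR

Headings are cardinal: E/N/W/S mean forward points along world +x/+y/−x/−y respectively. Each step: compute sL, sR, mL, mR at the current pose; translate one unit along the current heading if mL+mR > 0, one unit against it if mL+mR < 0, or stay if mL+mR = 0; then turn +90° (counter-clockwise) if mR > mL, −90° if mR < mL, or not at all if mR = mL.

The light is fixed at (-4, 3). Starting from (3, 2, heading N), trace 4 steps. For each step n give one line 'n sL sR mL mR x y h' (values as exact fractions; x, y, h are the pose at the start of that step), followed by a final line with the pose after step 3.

n=0: pose=(3,2,N); sL=4, sR=40/17; mL=-88/17, mR=74/17; mL+mR=-14/17 → advance -1; mR−mL=162/17 → turn +1·90°
n=1: pose=(3,1,W); sL=32/5, sR=160/17; mL=-944/85, mR=1072/85; mL+mR=128/85 → advance +1; mR−mL=2016/85 → turn +1·90°
n=2: pose=(2,1,S); sL=80/37, sR=16/5; mL=-696/185, mR=792/185; mL+mR=96/185 → advance +1; mR−mL=1488/185 → turn +1·90°
n=3: pose=(2,0,E); sL=32/17, sR=160/97; mL=-4464/1649, mR=4272/1649; mL+mR=-192/1649 → advance -1; mR−mL=8736/1649 → turn +1·90°

0 4 40/17 -88/17 74/17 3 2 N
1 32/5 160/17 -944/85 1072/85 3 1 W
2 80/37 16/5 -696/185 792/185 2 1 S
3 32/17 160/97 -4464/1649 4272/1649 2 0 E
final 1 0 N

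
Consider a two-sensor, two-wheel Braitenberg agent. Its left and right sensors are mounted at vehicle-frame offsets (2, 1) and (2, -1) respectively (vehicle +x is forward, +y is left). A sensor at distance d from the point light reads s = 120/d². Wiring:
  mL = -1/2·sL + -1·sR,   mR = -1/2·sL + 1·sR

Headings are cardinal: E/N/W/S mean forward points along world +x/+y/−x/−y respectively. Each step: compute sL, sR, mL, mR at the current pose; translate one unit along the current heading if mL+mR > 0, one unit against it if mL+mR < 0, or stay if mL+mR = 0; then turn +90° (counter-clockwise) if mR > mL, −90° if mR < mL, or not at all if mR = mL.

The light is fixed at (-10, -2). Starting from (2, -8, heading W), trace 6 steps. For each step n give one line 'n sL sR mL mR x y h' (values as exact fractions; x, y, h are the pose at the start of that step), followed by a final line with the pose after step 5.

0 120/149 24/25 -5076/3725 2076/3725 2 -8 W
1 6/13 15/26 -21/26 9/26 3 -8 S
2 120/241 40/87 -14860/20967 4420/20967 3 -7 E
3 12/13 60/89 -1314/1157 246/1157 2 -7 N
4 120/149 24/25 -5076/3725 2076/3725 2 -8 W
5 6/13 15/26 -21/26 9/26 3 -8 S
final 3 -7 E

n=0: pose=(2,-8,W); sL=120/149, sR=24/25; mL=-5076/3725, mR=2076/3725; mL+mR=-120/149 → advance -1; mR−mL=48/25 → turn +1·90°
n=1: pose=(3,-8,S); sL=6/13, sR=15/26; mL=-21/26, mR=9/26; mL+mR=-6/13 → advance -1; mR−mL=15/13 → turn +1·90°
n=2: pose=(3,-7,E); sL=120/241, sR=40/87; mL=-14860/20967, mR=4420/20967; mL+mR=-120/241 → advance -1; mR−mL=80/87 → turn +1·90°
n=3: pose=(2,-7,N); sL=12/13, sR=60/89; mL=-1314/1157, mR=246/1157; mL+mR=-12/13 → advance -1; mR−mL=120/89 → turn +1·90°
n=4: pose=(2,-8,W); sL=120/149, sR=24/25; mL=-5076/3725, mR=2076/3725; mL+mR=-120/149 → advance -1; mR−mL=48/25 → turn +1·90°
n=5: pose=(3,-8,S); sL=6/13, sR=15/26; mL=-21/26, mR=9/26; mL+mR=-6/13 → advance -1; mR−mL=15/13 → turn +1·90°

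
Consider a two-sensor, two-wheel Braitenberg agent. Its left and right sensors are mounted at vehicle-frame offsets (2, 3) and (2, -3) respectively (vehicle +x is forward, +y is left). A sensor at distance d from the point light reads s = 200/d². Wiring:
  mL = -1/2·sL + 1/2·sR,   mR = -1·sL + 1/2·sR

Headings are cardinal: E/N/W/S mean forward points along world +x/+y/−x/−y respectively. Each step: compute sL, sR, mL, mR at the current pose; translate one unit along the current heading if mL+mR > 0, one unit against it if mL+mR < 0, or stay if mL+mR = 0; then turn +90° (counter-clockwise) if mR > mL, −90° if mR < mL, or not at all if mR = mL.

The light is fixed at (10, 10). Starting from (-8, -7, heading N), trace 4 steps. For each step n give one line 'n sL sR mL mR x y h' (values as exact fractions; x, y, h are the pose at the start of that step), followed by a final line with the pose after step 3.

n=0: pose=(-8,-7,N); sL=100/333, sR=4/9; mL=8/111, mR=-26/333; mL+mR=-2/333 → advance -1; mR−mL=-50/333 → turn -1·90°
n=1: pose=(-8,-8,E); sL=200/481, sR=200/697; mL=-21600/335257, mR=-91300/335257; mL+mR=-112900/335257 → advance -1; mR−mL=-100/481 → turn -1·90°
n=2: pose=(-9,-8,S); sL=25/82, sR=50/221; mL=-1425/36244, mR=-3475/18122; mL+mR=-8375/36244 → advance -1; mR−mL=-25/164 → turn -1·90°
n=3: pose=(-9,-7,W); sL=200/841, sR=200/637; mL=20400/535717, mR=-43300/535717; mL+mR=-22900/535717 → advance -1; mR−mL=-100/841 → turn -1·90°

0 100/333 4/9 8/111 -26/333 -8 -7 N
1 200/481 200/697 -21600/335257 -91300/335257 -8 -8 E
2 25/82 50/221 -1425/36244 -3475/18122 -9 -8 S
3 200/841 200/637 20400/535717 -43300/535717 -9 -7 W
final -8 -7 N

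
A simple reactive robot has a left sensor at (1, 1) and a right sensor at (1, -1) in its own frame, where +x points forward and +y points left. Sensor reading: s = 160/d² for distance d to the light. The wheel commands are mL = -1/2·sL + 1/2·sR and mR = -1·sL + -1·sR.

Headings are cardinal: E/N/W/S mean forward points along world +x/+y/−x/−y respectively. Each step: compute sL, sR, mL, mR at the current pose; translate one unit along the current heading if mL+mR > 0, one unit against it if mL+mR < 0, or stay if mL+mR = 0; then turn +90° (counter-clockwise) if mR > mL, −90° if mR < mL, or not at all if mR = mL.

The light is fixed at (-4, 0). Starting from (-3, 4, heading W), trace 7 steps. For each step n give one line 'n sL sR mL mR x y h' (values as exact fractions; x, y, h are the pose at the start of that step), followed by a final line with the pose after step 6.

n=0: pose=(-3,4,W); sL=160/9, sR=32/5; mL=-256/45, mR=-1088/45; mL+mR=-448/15 → advance -1; mR−mL=-832/45 → turn -1·90°
n=1: pose=(-2,4,N); sL=80/13, sR=80/17; mL=-160/221, mR=-2400/221; mL+mR=-2560/221 → advance -1; mR−mL=-2240/221 → turn -1·90°
n=2: pose=(-2,3,E); sL=32/5, sR=160/13; mL=192/65, mR=-1216/65; mL+mR=-1024/65 → advance -1; mR−mL=-1408/65 → turn -1·90°
n=3: pose=(-3,3,S); sL=20, sR=40; mL=10, mR=-60; mL+mR=-50 → advance -1; mR−mL=-70 → turn -1·90°
n=4: pose=(-3,4,W); sL=160/9, sR=32/5; mL=-256/45, mR=-1088/45; mL+mR=-448/15 → advance -1; mR−mL=-832/45 → turn -1·90°
n=5: pose=(-2,4,N); sL=80/13, sR=80/17; mL=-160/221, mR=-2400/221; mL+mR=-2560/221 → advance -1; mR−mL=-2240/221 → turn -1·90°
n=6: pose=(-2,3,E); sL=32/5, sR=160/13; mL=192/65, mR=-1216/65; mL+mR=-1024/65 → advance -1; mR−mL=-1408/65 → turn -1·90°

0 160/9 32/5 -256/45 -1088/45 -3 4 W
1 80/13 80/17 -160/221 -2400/221 -2 4 N
2 32/5 160/13 192/65 -1216/65 -2 3 E
3 20 40 10 -60 -3 3 S
4 160/9 32/5 -256/45 -1088/45 -3 4 W
5 80/13 80/17 -160/221 -2400/221 -2 4 N
6 32/5 160/13 192/65 -1216/65 -2 3 E
final -3 3 S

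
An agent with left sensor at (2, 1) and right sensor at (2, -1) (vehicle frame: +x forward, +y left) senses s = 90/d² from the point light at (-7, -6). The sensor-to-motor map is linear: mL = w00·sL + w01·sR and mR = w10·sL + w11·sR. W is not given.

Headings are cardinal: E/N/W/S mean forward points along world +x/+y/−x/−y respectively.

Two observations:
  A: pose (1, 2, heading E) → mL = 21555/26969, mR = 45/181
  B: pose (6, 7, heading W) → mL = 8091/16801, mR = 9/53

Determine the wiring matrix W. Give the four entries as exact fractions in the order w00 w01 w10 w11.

1 1/2 1/2 0

obs A: pose=(1,2,E) → sL=90/181, sR=90/149, mL=21555/26969, mR=45/181
obs B: pose=(6,7,W) → sL=18/53, sR=90/317, mL=8091/16801, mR=9/53
sensor matrix S = [[90/181, 90/149], [18/53, 90/317]]; det S = -28985040/453106169
solve [mL_A; mL_B] = S·[w00; w01] and [mR_A; mR_B] = S·[w10; w11]:
  w00 = 1, w01 = 1/2, w10 = 1/2, w11 = 0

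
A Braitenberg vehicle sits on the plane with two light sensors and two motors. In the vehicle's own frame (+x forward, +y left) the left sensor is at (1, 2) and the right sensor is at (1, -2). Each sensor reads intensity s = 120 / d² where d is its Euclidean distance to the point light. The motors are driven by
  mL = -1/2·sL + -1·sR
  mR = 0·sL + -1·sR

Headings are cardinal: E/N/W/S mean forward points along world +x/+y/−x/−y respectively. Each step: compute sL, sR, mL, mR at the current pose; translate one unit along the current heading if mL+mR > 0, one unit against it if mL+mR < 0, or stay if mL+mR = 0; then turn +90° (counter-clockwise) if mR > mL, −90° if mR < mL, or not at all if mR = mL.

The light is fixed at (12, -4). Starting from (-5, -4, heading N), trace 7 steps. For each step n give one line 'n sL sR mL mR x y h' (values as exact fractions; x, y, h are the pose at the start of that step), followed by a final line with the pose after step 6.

n=0: pose=(-5,-4,N); sL=60/181, sR=60/113; mL=-14250/20453, mR=-60/113; mL+mR=-25110/20453 → advance -1; mR−mL=30/181 → turn +1·90°
n=1: pose=(-5,-5,W); sL=40/111, sR=24/65; mL=-3964/7215, mR=-24/65; mL+mR=-6628/7215 → advance -1; mR−mL=20/111 → turn +1·90°
n=2: pose=(-4,-5,S); sL=3/5, sR=15/41; mL=-273/410, mR=-15/41; mL+mR=-423/410 → advance -1; mR−mL=3/10 → turn +1·90°
n=3: pose=(-4,-4,E); sL=120/229, sR=120/229; mL=-180/229, mR=-120/229; mL+mR=-300/229 → advance -1; mR−mL=60/229 → turn +1·90°
n=4: pose=(-5,-4,N); sL=60/181, sR=60/113; mL=-14250/20453, mR=-60/113; mL+mR=-25110/20453 → advance -1; mR−mL=30/181 → turn +1·90°
n=5: pose=(-5,-5,W); sL=40/111, sR=24/65; mL=-3964/7215, mR=-24/65; mL+mR=-6628/7215 → advance -1; mR−mL=20/111 → turn +1·90°
n=6: pose=(-4,-5,S); sL=3/5, sR=15/41; mL=-273/410, mR=-15/41; mL+mR=-423/410 → advance -1; mR−mL=3/10 → turn +1·90°

0 60/181 60/113 -14250/20453 -60/113 -5 -4 N
1 40/111 24/65 -3964/7215 -24/65 -5 -5 W
2 3/5 15/41 -273/410 -15/41 -4 -5 S
3 120/229 120/229 -180/229 -120/229 -4 -4 E
4 60/181 60/113 -14250/20453 -60/113 -5 -4 N
5 40/111 24/65 -3964/7215 -24/65 -5 -5 W
6 3/5 15/41 -273/410 -15/41 -4 -5 S
final -4 -4 E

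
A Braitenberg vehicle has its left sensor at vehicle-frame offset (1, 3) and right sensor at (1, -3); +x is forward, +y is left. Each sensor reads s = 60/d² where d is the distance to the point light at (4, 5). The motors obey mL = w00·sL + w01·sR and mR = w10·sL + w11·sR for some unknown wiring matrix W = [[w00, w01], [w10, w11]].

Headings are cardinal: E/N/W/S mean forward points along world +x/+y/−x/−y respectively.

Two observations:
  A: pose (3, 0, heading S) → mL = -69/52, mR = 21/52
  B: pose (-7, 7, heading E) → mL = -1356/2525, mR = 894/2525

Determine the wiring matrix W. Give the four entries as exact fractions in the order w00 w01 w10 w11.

-1/2 -1/2 -1/2 1

obs A: pose=(3,0,S) → sL=3/2, sR=15/13, mL=-69/52, mR=21/52
obs B: pose=(-7,7,E) → sL=12/25, sR=60/101, mL=-1356/2525, mR=894/2525
sensor matrix S = [[3/2, 15/13], [12/25, 60/101]]; det S = 2214/6565
solve [mL_A; mL_B] = S·[w00; w01] and [mR_A; mR_B] = S·[w10; w11]:
  w00 = -1/2, w01 = -1/2, w10 = -1/2, w11 = 1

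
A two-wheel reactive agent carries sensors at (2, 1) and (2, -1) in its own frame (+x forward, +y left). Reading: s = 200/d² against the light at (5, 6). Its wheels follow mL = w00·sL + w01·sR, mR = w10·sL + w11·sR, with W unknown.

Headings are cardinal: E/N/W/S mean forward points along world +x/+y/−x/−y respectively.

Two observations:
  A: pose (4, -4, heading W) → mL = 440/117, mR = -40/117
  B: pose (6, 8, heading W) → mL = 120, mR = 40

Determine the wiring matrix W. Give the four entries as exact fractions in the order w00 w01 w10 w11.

1 1 1/2 -1/2

obs A: pose=(4,-4,W) → sL=20/13, sR=20/9, mL=440/117, mR=-40/117
obs B: pose=(6,8,W) → sL=100, sR=20, mL=120, mR=40
sensor matrix S = [[20/13, 20/9], [100, 20]]; det S = -22400/117
solve [mL_A; mL_B] = S·[w00; w01] and [mR_A; mR_B] = S·[w10; w11]:
  w00 = 1, w01 = 1, w10 = 1/2, w11 = -1/2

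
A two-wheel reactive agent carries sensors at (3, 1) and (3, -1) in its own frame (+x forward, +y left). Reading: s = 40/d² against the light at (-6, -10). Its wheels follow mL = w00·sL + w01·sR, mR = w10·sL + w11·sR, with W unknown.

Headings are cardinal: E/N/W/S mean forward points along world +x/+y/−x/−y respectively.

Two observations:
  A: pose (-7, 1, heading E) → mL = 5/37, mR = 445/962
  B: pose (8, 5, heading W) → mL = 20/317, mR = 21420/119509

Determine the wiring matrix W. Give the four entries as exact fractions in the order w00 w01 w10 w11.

1/2 0 1 1/2

obs A: pose=(-7,1,E) → sL=10/37, sR=5/13, mL=5/37, mR=445/962
obs B: pose=(8,5,W) → sL=40/317, sR=40/377, mL=20/317, mR=21420/119509
sensor matrix S = [[10/37, 5/13], [40/317, 40/377]]; det S = -87800/4421833
solve [mL_A; mL_B] = S·[w00; w01] and [mR_A; mR_B] = S·[w10; w11]:
  w00 = 1/2, w01 = 0, w10 = 1, w11 = 1/2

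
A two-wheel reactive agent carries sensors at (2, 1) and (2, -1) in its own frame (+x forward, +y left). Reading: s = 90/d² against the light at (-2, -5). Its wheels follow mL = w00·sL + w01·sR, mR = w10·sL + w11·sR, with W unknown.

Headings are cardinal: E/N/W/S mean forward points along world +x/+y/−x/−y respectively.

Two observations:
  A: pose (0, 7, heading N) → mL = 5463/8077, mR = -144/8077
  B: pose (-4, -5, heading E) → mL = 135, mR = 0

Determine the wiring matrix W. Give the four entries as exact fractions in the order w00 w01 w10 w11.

obs A: pose=(0,7,N) → sL=90/197, sR=18/41, mL=5463/8077, mR=-144/8077
obs B: pose=(-4,-5,E) → sL=90, sR=90, mL=135, mR=0
sensor matrix S = [[90/197, 18/41], [90, 90]]; det S = 12960/8077
solve [mL_A; mL_B] = S·[w00; w01] and [mR_A; mR_B] = S·[w10; w11]:
  w00 = 1, w01 = 1/2, w10 = -1, w11 = 1

1 1/2 -1 1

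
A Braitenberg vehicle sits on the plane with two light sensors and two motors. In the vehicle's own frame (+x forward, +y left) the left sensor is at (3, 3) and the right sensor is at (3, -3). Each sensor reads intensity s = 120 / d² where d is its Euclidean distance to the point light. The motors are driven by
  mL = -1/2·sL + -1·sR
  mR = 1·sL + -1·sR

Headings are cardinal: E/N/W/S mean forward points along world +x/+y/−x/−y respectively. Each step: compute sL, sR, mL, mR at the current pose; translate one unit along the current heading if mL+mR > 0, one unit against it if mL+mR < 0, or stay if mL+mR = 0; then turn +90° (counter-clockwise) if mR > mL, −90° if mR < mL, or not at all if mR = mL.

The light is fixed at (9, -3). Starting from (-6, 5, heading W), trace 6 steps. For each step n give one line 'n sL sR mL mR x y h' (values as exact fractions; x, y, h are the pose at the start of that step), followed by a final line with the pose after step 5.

n=0: pose=(-6,5,W); sL=120/349, sR=24/89; mL=-13716/31061, mR=2304/31061; mL+mR=-11412/31061 → advance -1; mR−mL=180/349 → turn +1·90°
n=1: pose=(-5,5,S); sL=60/73, sR=60/157; mL=-9090/11461, mR=5040/11461; mL+mR=-4050/11461 → advance -1; mR−mL=90/73 → turn +1·90°
n=2: pose=(-5,6,E); sL=24/53, sR=120/157; mL=-8244/8321, mR=-2592/8321; mL+mR=-10836/8321 → advance -1; mR−mL=36/53 → turn +1·90°
n=3: pose=(-6,6,N); sL=10/39, sR=5/12; mL=-85/156, mR=-25/156; mL+mR=-55/78 → advance -1; mR−mL=5/13 → turn +1·90°
n=4: pose=(-6,5,W); sL=120/349, sR=24/89; mL=-13716/31061, mR=2304/31061; mL+mR=-11412/31061 → advance -1; mR−mL=180/349 → turn +1·90°
n=5: pose=(-5,5,S); sL=60/73, sR=60/157; mL=-9090/11461, mR=5040/11461; mL+mR=-4050/11461 → advance -1; mR−mL=90/73 → turn +1·90°

0 120/349 24/89 -13716/31061 2304/31061 -6 5 W
1 60/73 60/157 -9090/11461 5040/11461 -5 5 S
2 24/53 120/157 -8244/8321 -2592/8321 -5 6 E
3 10/39 5/12 -85/156 -25/156 -6 6 N
4 120/349 24/89 -13716/31061 2304/31061 -6 5 W
5 60/73 60/157 -9090/11461 5040/11461 -5 5 S
final -5 6 E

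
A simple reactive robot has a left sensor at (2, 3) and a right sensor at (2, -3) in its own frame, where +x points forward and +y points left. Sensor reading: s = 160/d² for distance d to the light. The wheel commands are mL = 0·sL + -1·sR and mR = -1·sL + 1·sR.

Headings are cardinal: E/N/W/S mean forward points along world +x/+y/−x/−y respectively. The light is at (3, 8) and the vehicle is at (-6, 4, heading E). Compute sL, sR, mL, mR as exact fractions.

16/5 80/49 -80/49 -384/245

left sensor world pos  = (-4, 7); dL² = 50
right sensor world pos = (-4, 1); dR² = 98
sL = 160/50 = 16/5
sR = 160/98 = 80/49
mL = 0·sL + -1·sR = -80/49
mR = -1·sL + 1·sR = -384/245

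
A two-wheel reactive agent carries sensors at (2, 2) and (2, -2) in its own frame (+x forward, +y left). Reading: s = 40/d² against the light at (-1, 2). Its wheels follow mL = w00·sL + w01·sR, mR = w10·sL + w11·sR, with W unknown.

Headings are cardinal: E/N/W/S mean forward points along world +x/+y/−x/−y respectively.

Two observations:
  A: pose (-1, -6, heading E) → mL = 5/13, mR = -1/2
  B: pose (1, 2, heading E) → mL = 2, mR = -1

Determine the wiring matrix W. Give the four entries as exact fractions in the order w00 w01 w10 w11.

obs A: pose=(-1,-6,E) → sL=1, sR=5/13, mL=5/13, mR=-1/2
obs B: pose=(1,2,E) → sL=2, sR=2, mL=2, mR=-1
sensor matrix S = [[1, 5/13], [2, 2]]; det S = 16/13
solve [mL_A; mL_B] = S·[w00; w01] and [mR_A; mR_B] = S·[w10; w11]:
  w00 = 0, w01 = 1, w10 = -1/2, w11 = 0

0 1 -1/2 0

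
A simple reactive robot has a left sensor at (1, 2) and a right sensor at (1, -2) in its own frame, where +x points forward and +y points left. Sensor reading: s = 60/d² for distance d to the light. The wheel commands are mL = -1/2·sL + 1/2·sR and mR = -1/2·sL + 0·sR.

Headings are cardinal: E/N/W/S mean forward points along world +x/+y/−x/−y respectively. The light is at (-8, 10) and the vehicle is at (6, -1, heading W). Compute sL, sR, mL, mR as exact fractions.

30/169 6/25 132/4225 -15/169

left sensor world pos  = (5, -3); dL² = 338
right sensor world pos = (5, 1); dR² = 250
sL = 60/338 = 30/169
sR = 60/250 = 6/25
mL = -1/2·sL + 1/2·sR = 132/4225
mR = -1/2·sL + 0·sR = -15/169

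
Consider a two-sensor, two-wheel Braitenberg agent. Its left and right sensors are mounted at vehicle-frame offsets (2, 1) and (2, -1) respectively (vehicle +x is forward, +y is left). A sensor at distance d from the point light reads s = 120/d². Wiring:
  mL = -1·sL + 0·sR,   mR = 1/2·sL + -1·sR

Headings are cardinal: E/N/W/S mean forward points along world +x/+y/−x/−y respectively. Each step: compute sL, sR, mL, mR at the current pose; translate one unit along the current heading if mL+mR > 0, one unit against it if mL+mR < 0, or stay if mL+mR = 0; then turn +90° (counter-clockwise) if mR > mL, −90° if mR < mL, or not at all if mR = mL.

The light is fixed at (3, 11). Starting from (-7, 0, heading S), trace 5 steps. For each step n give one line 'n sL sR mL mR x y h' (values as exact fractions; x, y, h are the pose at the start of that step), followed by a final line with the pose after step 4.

0 12/25 12/29 -12/25 -126/725 -7 0 S
1 24/29 24/37 -24/29 -252/1073 -7 1 E
2 15/26 30/41 -15/26 -945/2132 -8 1 N
3 120/313 120/269 -120/313 -21420/84197 -8 0 W
4 12/25 12/29 -12/25 -126/725 -7 0 S
final -7 1 E

n=0: pose=(-7,0,S); sL=12/25, sR=12/29; mL=-12/25, mR=-126/725; mL+mR=-474/725 → advance -1; mR−mL=222/725 → turn +1·90°
n=1: pose=(-7,1,E); sL=24/29, sR=24/37; mL=-24/29, mR=-252/1073; mL+mR=-1140/1073 → advance -1; mR−mL=636/1073 → turn +1·90°
n=2: pose=(-8,1,N); sL=15/26, sR=30/41; mL=-15/26, mR=-945/2132; mL+mR=-2175/2132 → advance -1; mR−mL=285/2132 → turn +1·90°
n=3: pose=(-8,0,W); sL=120/313, sR=120/269; mL=-120/313, mR=-21420/84197; mL+mR=-53700/84197 → advance -1; mR−mL=10860/84197 → turn +1·90°
n=4: pose=(-7,0,S); sL=12/25, sR=12/29; mL=-12/25, mR=-126/725; mL+mR=-474/725 → advance -1; mR−mL=222/725 → turn +1·90°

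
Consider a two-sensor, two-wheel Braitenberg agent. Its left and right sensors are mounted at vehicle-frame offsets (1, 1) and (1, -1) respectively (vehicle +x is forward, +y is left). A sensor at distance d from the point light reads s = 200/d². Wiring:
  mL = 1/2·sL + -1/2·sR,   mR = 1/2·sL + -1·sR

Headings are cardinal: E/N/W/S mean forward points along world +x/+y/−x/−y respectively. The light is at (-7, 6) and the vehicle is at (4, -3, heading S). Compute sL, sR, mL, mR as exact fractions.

left sensor world pos  = (5, -4); dL² = 244
right sensor world pos = (3, -4); dR² = 200
sL = 200/244 = 50/61
sR = 200/200 = 1
mL = 1/2·sL + -1/2·sR = -11/122
mR = 1/2·sL + -1·sR = -36/61

50/61 1 -11/122 -36/61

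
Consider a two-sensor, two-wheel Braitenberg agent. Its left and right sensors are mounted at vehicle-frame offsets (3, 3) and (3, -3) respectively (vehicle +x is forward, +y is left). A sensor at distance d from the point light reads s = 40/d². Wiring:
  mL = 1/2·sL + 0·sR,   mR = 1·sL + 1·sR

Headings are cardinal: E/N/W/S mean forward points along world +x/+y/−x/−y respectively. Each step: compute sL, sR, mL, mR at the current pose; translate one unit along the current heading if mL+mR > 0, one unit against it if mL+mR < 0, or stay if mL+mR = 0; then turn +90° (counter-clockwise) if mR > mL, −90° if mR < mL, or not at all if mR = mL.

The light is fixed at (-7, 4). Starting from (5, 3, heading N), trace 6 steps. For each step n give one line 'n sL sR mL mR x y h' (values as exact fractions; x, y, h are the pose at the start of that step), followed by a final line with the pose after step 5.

n=0: pose=(5,3,N); sL=8/17, sR=40/229; mL=4/17, mR=2512/3893; mL+mR=3428/3893 → advance +1; mR−mL=1596/3893 → turn +1·90°
n=1: pose=(5,4,W); sL=4/9, sR=4/9; mL=2/9, mR=8/9; mL+mR=10/9 → advance +1; mR−mL=2/3 → turn +1·90°
n=2: pose=(4,4,S); sL=8/41, sR=40/73; mL=4/41, mR=2224/2993; mL+mR=2516/2993 → advance +1; mR−mL=1932/2993 → turn +1·90°
n=3: pose=(4,3,E); sL=1/5, sR=10/53; mL=1/10, mR=103/265; mL+mR=259/530 → advance +1; mR−mL=153/530 → turn +1·90°
n=4: pose=(5,3,N); sL=8/17, sR=40/229; mL=4/17, mR=2512/3893; mL+mR=3428/3893 → advance +1; mR−mL=1596/3893 → turn +1·90°
n=5: pose=(5,4,W); sL=4/9, sR=4/9; mL=2/9, mR=8/9; mL+mR=10/9 → advance +1; mR−mL=2/3 → turn +1·90°

0 8/17 40/229 4/17 2512/3893 5 3 N
1 4/9 4/9 2/9 8/9 5 4 W
2 8/41 40/73 4/41 2224/2993 4 4 S
3 1/5 10/53 1/10 103/265 4 3 E
4 8/17 40/229 4/17 2512/3893 5 3 N
5 4/9 4/9 2/9 8/9 5 4 W
final 4 4 S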